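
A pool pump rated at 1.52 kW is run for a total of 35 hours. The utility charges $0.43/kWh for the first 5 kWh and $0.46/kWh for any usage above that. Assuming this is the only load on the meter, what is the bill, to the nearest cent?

$24.32

Energy = 1.52 kW × 35 h = 53.2 kWh
Tier 1 (0–5 kWh): 5 × $0.43 = $2.15
Above 5 kWh: 48.2 × $0.46 = $22.172
Bill = $24.32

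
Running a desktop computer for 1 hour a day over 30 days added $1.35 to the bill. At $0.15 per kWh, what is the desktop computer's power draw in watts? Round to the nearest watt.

Energy = $1.35 ÷ $0.15/kWh = 9 kWh
Runtime = 1 h/day × 30 days = 30 h
Power = 9 kWh ÷ 30 h = 0.3 kW = 300 W

300 W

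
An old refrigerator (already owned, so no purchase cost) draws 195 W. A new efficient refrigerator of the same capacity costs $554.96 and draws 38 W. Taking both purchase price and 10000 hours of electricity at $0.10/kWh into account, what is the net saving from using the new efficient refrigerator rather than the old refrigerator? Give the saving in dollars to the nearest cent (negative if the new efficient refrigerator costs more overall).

-$397.96

old refrigerator: $0.00 + (195/1000) kW × 10000 h × $0.10 = $0.00 + $195 = $195
new efficient refrigerator: $554.96 + (38/1000) kW × 10000 h × $0.10 = $554.96 + $38 = $592.96
Saving = $195 − $592.96 = −$397.96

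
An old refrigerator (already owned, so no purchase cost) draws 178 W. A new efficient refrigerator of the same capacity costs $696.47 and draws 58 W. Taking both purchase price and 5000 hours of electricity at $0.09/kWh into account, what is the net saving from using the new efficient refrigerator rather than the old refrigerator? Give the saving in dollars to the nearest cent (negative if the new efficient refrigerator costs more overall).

old refrigerator: $0.00 + (178/1000) kW × 5000 h × $0.09 = $0.00 + $80.1 = $80.1
new efficient refrigerator: $696.47 + (58/1000) kW × 5000 h × $0.09 = $696.47 + $26.1 = $722.57
Saving = $80.1 − $722.57 = −$642.47

-$642.47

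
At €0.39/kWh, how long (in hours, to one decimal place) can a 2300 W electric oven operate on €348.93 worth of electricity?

389.0 h

Energy available = €348.93 ÷ €0.39/kWh = 894.6923 kWh
Hours = 894.6923 kWh ÷ 2.3 kW = 389.0 h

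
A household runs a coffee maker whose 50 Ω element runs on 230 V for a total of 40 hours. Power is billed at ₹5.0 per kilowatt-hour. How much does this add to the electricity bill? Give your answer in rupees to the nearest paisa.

₹211.60

Power = V²/R = 230²/50 = 1058 W = 1.058 kW
Energy = 1.058 kW × 40 h = 42.32 kWh
Cost = 42.32 kWh × ₹5.0/kWh = ₹211.60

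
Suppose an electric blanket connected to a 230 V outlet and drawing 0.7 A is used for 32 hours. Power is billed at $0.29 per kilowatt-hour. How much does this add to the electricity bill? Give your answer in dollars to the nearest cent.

$1.49

Power = 0.7 A × 230 V = 161 W = 0.161 kW
Energy = 0.161 kW × 32 h = 5.152 kWh
Cost = 5.152 kWh × $0.29/kWh = $1.49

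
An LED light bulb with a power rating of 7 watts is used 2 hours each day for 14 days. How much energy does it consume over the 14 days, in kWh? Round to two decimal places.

0.20 kWh

Runtime = 2 h/day × 14 days = 28 h
Energy = 0.007 kW × 28 h = 0.196 kWh ≈ 0.20 kWh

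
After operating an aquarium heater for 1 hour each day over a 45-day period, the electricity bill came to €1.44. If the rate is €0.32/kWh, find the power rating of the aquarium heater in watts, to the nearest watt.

Energy = €1.44 ÷ €0.32/kWh = 4.5 kWh
Runtime = 1 h/day × 45 days = 45 h
Power = 4.5 kWh ÷ 45 h = 0.1 kW = 100 W

100 W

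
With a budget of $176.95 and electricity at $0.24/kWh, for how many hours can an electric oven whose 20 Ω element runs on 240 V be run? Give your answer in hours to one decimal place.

Power = V²/R = 240²/20 = 2880 W = 2.88 kW
Energy available = $176.95 ÷ $0.24/kWh = 737.2917 kWh
Hours = 737.2917 kWh ÷ 2.88 kW = 256.0 h

256.0 h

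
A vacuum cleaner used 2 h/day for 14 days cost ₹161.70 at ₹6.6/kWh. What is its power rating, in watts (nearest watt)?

875 W

Energy = ₹161.70 ÷ ₹6.6/kWh = 24.5 kWh
Runtime = 2 h/day × 14 days = 28 h
Power = 24.5 kWh ÷ 28 h = 0.875 kW = 875 W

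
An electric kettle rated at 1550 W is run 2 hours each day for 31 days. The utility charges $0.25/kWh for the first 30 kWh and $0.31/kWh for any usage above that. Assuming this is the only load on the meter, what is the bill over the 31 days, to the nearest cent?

Runtime = 2 h/day × 31 days = 62 h
Energy = 1.55 kW × 62 h = 96.1 kWh
Tier 1 (0–30 kWh): 30 × $0.25 = $7.5
Above 30 kWh: 66.1 × $0.31 = $20.491
Bill = $27.99

$27.99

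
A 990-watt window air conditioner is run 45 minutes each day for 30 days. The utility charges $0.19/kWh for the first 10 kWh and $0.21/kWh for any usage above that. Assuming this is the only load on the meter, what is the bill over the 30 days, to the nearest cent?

$4.48

Runtime = 45 min × 30 = 1350 min = 22.5 h
Energy = 0.99 kW × 22.5 h = 22.275 kWh
Tier 1 (0–10 kWh): 10 × $0.19 = $1.9
Above 10 kWh: 12.275 × $0.21 = $2.57775
Bill = $4.48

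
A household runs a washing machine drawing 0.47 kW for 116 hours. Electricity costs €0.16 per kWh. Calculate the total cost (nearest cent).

€8.72

Energy = 0.47 kW × 116 h = 54.52 kWh
Cost = 54.52 kWh × €0.16/kWh = €8.72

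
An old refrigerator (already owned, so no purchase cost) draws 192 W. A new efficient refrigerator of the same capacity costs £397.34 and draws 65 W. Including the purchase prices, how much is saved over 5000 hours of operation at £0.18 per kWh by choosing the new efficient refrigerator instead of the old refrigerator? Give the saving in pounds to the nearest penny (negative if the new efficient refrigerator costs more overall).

-£283.04

old refrigerator: £0.00 + (192/1000) kW × 5000 h × £0.18 = £0.00 + £172.8 = £172.8
new efficient refrigerator: £397.34 + (65/1000) kW × 5000 h × £0.18 = £397.34 + £58.5 = £455.84
Saving = £172.8 − £455.84 = −£283.04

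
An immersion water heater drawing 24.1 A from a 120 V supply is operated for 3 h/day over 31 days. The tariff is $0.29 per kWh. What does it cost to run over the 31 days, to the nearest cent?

$78.00

Power = 24.1 A × 120 V = 2892 W = 2.892 kW
Runtime = 3 h/day × 31 days = 93 h
Energy = 2.892 kW × 93 h = 268.956 kWh
Cost = 268.956 kWh × $0.29/kWh = $78.00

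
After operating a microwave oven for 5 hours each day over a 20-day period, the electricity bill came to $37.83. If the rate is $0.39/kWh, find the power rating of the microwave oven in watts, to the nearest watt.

Energy = $37.83 ÷ $0.39/kWh = 97 kWh
Runtime = 5 h/day × 20 days = 100 h
Power = 97 kWh ÷ 100 h = 0.97 kW = 970 W

970 W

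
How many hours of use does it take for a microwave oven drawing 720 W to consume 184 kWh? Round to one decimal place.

Hours = 184 kWh ÷ 0.72 kW = 255.6 h

255.6 h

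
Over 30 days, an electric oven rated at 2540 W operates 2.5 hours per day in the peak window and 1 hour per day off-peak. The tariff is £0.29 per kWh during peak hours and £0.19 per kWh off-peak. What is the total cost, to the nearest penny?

£69.72

Peak energy = 2.54 kW × 2.5 h × 30 = 190.5 kWh
Off-peak energy = 2.54 kW × 1 h × 30 = 76.2 kWh
Cost = 190.5 × £0.29 + 76.2 × £0.19 = £55.245 + £14.478 = £69.72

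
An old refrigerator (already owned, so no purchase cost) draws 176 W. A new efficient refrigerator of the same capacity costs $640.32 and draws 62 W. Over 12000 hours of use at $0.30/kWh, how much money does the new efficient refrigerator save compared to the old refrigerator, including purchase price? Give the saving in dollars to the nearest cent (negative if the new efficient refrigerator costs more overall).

old refrigerator: $0.00 + (176/1000) kW × 12000 h × $0.30 = $0.00 + $633.6 = $633.6
new efficient refrigerator: $640.32 + (62/1000) kW × 12000 h × $0.30 = $640.32 + $223.2 = $863.52
Saving = $633.6 − $863.52 = −$229.92

-$229.92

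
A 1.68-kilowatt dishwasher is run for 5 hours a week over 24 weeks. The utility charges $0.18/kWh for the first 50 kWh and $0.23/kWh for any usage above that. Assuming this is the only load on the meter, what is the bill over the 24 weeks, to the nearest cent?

Runtime = 5 h/week × 24 weeks = 120 h
Energy = 1.68 kW × 120 h = 201.6 kWh
Tier 1 (0–50 kWh): 50 × $0.18 = $9
Above 50 kWh: 151.6 × $0.23 = $34.868
Bill = $43.87

$43.87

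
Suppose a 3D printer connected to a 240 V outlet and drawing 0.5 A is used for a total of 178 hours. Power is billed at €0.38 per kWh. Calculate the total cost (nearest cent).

Power = 0.5 A × 240 V = 120 W = 0.12 kW
Energy = 0.12 kW × 178 h = 21.36 kWh
Cost = 21.36 kWh × €0.38/kWh = €8.12

€8.12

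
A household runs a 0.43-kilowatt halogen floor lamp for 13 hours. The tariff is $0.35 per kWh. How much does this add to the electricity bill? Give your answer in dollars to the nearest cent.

$1.96

Energy = 0.43 kW × 13 h = 5.59 kWh
Cost = 5.59 kWh × $0.35/kWh = $1.96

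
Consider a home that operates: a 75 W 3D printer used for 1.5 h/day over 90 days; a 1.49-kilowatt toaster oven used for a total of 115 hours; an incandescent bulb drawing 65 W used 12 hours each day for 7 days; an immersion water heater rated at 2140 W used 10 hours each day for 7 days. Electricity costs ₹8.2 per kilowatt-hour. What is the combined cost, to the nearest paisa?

₹2761.23

3D printer: Runtime = 1.5 h/day × 90 days = 135 h
3D printer: 0.075 kW × 135 h = 10.125 kWh
toaster oven: 1.49 kW × 115 h = 171.35 kWh
incandescent bulb: Runtime = 12 h/day × 7 days = 84 h
incandescent bulb: 0.065 kW × 84 h = 5.46 kWh
immersion water heater: Runtime = 10 h/day × 7 days = 70 h
immersion water heater: 2.14 kW × 70 h = 149.8 kWh
Total energy = 336.735 kWh
Cost = 336.735 × ₹8.2 = ₹2761.23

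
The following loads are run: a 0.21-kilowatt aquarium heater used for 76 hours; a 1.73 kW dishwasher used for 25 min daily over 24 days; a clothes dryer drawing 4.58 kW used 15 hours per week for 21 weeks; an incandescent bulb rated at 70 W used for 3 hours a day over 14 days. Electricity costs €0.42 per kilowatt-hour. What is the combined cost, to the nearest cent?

€621.14

aquarium heater: 0.21 kW × 76 h = 15.96 kWh
dishwasher: Runtime = 25 min × 24 = 600 min = 10 h
dishwasher: 1.73 kW × 10 h = 17.3 kWh
clothes dryer: Runtime = 15 h/week × 21 weeks = 315 h
clothes dryer: 4.58 kW × 315 h = 1442.7 kWh
incandescent bulb: Runtime = 3 h/day × 14 days = 42 h
incandescent bulb: 0.07 kW × 42 h = 2.94 kWh
Total energy = 1478.9 kWh
Cost = 1478.9 × €0.42 = €621.14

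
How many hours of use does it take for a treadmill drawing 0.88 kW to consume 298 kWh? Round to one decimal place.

Hours = 298 kWh ÷ 0.88 kW = 338.6 h

338.6 h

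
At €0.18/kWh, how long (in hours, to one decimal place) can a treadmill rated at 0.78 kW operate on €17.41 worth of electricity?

Energy available = €17.41 ÷ €0.18/kWh = 96.7222 kWh
Hours = 96.7222 kWh ÷ 0.78 kW = 124.0 h

124.0 h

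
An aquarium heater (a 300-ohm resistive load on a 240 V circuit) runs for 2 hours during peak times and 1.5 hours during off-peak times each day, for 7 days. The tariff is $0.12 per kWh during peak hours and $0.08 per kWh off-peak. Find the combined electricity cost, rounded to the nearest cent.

Power = V²/R = 240²/300 = 192 W = 0.192 kW
Peak energy = 0.192 kW × 2 h × 7 = 2.688 kWh
Off-peak energy = 0.192 kW × 1.5 h × 7 = 2.016 kWh
Cost = 2.688 × $0.12 + 2.016 × $0.08 = $0.32256 + $0.16128 = $0.48

$0.48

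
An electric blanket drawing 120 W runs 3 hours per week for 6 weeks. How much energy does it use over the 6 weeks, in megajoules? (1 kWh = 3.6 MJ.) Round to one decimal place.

Runtime = 3 h/week × 6 weeks = 18 h
Energy = 0.12 kW × 18 h = 2.16 kWh
= 2.16 × 3.6 MJ = 7.8 MJ

7.8 MJ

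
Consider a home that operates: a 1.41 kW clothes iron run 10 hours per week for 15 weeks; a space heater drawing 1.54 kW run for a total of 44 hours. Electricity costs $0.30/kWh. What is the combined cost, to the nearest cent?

$83.78

clothes iron: Runtime = 10 h/week × 15 weeks = 150 h
clothes iron: 1.41 kW × 150 h = 211.5 kWh
space heater: 1.54 kW × 44 h = 67.76 kWh
Total energy = 279.26 kWh
Cost = 279.26 × $0.30 = $83.78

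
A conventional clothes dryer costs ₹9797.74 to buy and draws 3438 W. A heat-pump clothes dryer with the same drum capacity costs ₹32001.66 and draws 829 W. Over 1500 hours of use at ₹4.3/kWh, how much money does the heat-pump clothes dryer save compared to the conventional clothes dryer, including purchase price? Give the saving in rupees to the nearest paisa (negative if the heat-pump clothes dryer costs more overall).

conventional clothes dryer: ₹9797.74 + (3438/1000) kW × 1500 h × ₹4.3 = ₹9797.74 + ₹22175.1 = ₹31972.84
heat-pump clothes dryer: ₹32001.66 + (829/1000) kW × 1500 h × ₹4.3 = ₹32001.66 + ₹5347.05 = ₹37348.71
Saving = ₹31972.84 − ₹37348.71 = −₹5375.87

-₹5375.87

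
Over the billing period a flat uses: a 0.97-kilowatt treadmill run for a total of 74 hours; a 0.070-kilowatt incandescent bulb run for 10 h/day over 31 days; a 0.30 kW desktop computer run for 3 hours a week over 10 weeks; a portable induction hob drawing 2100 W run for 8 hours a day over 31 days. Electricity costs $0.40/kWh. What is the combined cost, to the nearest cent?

treadmill: 0.97 kW × 74 h = 71.78 kWh
incandescent bulb: Runtime = 10 h/day × 31 days = 310 h
incandescent bulb: 0.07 kW × 310 h = 21.7 kWh
desktop computer: Runtime = 3 h/week × 10 weeks = 30 h
desktop computer: 0.3 kW × 30 h = 9 kWh
portable induction hob: Runtime = 8 h/day × 31 days = 248 h
portable induction hob: 2.1 kW × 248 h = 520.8 kWh
Total energy = 623.28 kWh
Cost = 623.28 × $0.40 = $249.31

$249.31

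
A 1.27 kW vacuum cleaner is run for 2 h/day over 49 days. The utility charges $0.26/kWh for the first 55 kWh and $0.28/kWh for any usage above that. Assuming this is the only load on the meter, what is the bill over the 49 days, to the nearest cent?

Runtime = 2 h/day × 49 days = 98 h
Energy = 1.27 kW × 98 h = 124.46 kWh
Tier 1 (0–55 kWh): 55 × $0.26 = $14.3
Above 55 kWh: 69.46 × $0.28 = $19.4488
Bill = $33.75

$33.75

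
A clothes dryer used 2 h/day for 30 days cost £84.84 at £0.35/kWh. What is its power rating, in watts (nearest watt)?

4040 W

Energy = £84.84 ÷ £0.35/kWh = 242.4 kWh
Runtime = 2 h/day × 30 days = 60 h
Power = 242.4 kWh ÷ 60 h = 4.04 kW = 4040 W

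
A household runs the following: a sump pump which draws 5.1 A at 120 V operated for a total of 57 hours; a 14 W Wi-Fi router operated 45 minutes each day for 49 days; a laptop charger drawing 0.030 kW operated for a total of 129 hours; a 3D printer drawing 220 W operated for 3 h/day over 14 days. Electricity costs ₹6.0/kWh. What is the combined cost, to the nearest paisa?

sump pump: Power = 5.1 A × 120 V = 612 W = 0.612 kW
sump pump: 0.612 kW × 57 h = 34.884 kWh
Wi-Fi router: Runtime = 45 min × 49 = 2205 min = 36.75 h
Wi-Fi router: 0.014 kW × 36.75 h = 0.5145 kWh
laptop charger: 0.03 kW × 129 h = 3.87 kWh
3D printer: Runtime = 3 h/day × 14 days = 42 h
3D printer: 0.22 kW × 42 h = 9.24 kWh
Total energy = 48.5085 kWh
Cost = 48.5085 × ₹6.0 = ₹291.05

₹291.05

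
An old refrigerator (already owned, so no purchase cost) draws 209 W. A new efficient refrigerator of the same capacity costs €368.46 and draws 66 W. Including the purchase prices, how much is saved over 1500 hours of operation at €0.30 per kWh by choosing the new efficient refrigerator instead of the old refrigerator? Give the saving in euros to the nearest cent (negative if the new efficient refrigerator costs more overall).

-€304.11

old refrigerator: €0.00 + (209/1000) kW × 1500 h × €0.30 = €0.00 + €94.05 = €94.05
new efficient refrigerator: €368.46 + (66/1000) kW × 1500 h × €0.30 = €368.46 + €29.7 = €398.16
Saving = €94.05 − €398.16 = −€304.11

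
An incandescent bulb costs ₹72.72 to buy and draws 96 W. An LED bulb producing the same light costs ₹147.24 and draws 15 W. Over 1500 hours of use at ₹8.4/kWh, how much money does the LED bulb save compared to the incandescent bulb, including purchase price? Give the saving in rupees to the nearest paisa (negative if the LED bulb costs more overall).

₹946.08

incandescent bulb: ₹72.72 + (96/1000) kW × 1500 h × ₹8.4 = ₹72.72 + ₹1209.6 = ₹1282.32
LED bulb: ₹147.24 + (15/1000) kW × 1500 h × ₹8.4 = ₹147.24 + ₹189 = ₹336.24
Saving = ₹1282.32 − ₹336.24 = ₹946.08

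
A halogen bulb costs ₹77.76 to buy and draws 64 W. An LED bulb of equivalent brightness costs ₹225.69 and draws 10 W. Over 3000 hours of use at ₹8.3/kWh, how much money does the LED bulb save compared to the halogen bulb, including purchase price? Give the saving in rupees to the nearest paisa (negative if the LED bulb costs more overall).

halogen bulb: ₹77.76 + (64/1000) kW × 3000 h × ₹8.3 = ₹77.76 + ₹1593.6 = ₹1671.36
LED bulb: ₹225.69 + (10/1000) kW × 3000 h × ₹8.3 = ₹225.69 + ₹249 = ₹474.69
Saving = ₹1671.36 − ₹474.69 = ₹1196.67

₹1196.67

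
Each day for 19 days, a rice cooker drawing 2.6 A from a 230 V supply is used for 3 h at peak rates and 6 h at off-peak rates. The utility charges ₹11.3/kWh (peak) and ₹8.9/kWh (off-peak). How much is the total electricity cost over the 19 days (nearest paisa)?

₹991.90

Power = 2.6 A × 230 V = 598 W = 0.598 kW
Peak energy = 0.598 kW × 3 h × 19 = 34.086 kWh
Off-peak energy = 0.598 kW × 6 h × 19 = 68.172 kWh
Cost = 34.086 × ₹11.3 + 68.172 × ₹8.9 = ₹385.1718 + ₹606.7308 = ₹991.90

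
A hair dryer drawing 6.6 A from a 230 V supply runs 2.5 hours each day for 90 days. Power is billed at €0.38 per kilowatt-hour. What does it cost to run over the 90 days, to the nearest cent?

Power = 6.6 A × 230 V = 1518 W = 1.518 kW
Runtime = 2.5 h/day × 90 days = 225 h
Energy = 1.518 kW × 225 h = 341.55 kWh
Cost = 341.55 kWh × €0.38/kWh = €129.79

€129.79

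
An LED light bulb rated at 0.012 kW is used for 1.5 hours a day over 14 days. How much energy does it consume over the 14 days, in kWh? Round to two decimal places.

Runtime = 1.5 h/day × 14 days = 21 h
Energy = 0.012 kW × 21 h = 0.252 kWh ≈ 0.25 kWh

0.25 kWh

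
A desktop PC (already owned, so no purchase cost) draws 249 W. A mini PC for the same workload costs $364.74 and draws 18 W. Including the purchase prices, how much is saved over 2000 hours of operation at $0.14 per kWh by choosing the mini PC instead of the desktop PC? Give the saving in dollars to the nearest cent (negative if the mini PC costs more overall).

-$300.06

desktop PC: $0.00 + (249/1000) kW × 2000 h × $0.14 = $0.00 + $69.72 = $69.72
mini PC: $364.74 + (18/1000) kW × 2000 h × $0.14 = $364.74 + $5.04 = $369.78
Saving = $69.72 − $369.78 = −$300.06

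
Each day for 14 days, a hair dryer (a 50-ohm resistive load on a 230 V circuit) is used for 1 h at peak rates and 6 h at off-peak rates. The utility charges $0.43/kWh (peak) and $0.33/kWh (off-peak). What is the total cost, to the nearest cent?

$35.70

Power = V²/R = 230²/50 = 1058 W = 1.058 kW
Peak energy = 1.058 kW × 1 h × 14 = 14.812 kWh
Off-peak energy = 1.058 kW × 6 h × 14 = 88.872 kWh
Cost = 14.812 × $0.43 + 88.872 × $0.33 = $6.36916 + $29.32776 = $35.70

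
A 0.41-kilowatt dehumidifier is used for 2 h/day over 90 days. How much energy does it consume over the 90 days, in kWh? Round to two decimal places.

73.80 kWh

Runtime = 2 h/day × 90 days = 180 h
Energy = 0.41 kW × 180 h = 73.8 kWh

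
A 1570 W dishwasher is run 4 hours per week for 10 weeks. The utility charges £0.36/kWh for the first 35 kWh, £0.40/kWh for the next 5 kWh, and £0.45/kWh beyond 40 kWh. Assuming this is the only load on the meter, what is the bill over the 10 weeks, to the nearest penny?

Runtime = 4 h/week × 10 weeks = 40 h
Energy = 1.57 kW × 40 h = 62.8 kWh
Tier 1 (0–35 kWh): 35 × £0.36 = £12.6
Tier 2 (35–40 kWh): 5 × £0.40 = £2
Above 40 kWh: 22.8 × £0.45 = £10.26
Bill = £24.86

£24.86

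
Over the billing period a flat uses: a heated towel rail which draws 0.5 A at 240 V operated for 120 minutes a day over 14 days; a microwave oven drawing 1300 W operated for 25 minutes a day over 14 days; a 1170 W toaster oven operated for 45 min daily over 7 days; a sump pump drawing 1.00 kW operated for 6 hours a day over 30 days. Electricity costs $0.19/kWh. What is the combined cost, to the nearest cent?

heated towel rail: Power = 0.5 A × 240 V = 120 W = 0.12 kW
heated towel rail: Runtime = 120 min × 14 = 1680 min = 28 h
heated towel rail: 0.12 kW × 28 h = 3.36 kWh
microwave oven: Runtime = 25 min × 14 = 350 min = 5.833333… h
microwave oven: 1.3 kW × 5.833333… h = 7.583333… kWh
toaster oven: Runtime = 45 min × 7 = 315 min = 5.25 h
toaster oven: 1.17 kW × 5.25 h = 6.1425 kWh
sump pump: Runtime = 6 h/day × 30 days = 180 h
sump pump: 1 kW × 180 h = 180 kWh
Total energy = 197.085833… kWh
Cost = 197.085833… × $0.19 = $37.45

$37.45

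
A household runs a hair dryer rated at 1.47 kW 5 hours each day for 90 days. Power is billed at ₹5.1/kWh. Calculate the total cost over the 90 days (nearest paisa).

₹3373.65

Runtime = 5 h/day × 90 days = 450 h
Energy = 1.47 kW × 450 h = 661.5 kWh
Cost = 661.5 kWh × ₹5.1/kWh = ₹3373.65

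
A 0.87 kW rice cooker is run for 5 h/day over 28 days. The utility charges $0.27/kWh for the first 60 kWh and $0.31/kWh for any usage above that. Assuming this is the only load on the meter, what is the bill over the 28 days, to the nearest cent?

Runtime = 5 h/day × 28 days = 140 h
Energy = 0.87 kW × 140 h = 121.8 kWh
Tier 1 (0–60 kWh): 60 × $0.27 = $16.2
Above 60 kWh: 61.8 × $0.31 = $19.158
Bill = $35.36

$35.36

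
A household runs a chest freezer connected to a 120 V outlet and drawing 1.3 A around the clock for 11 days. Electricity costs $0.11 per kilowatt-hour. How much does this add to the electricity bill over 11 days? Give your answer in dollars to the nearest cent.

$4.53

Power = 1.3 A × 120 V = 156 W = 0.156 kW
Runtime = 24 h × 11 = 264 h
Energy = 0.156 kW × 264 h = 41.184 kWh
Cost = 41.184 kWh × $0.11/kWh = $4.53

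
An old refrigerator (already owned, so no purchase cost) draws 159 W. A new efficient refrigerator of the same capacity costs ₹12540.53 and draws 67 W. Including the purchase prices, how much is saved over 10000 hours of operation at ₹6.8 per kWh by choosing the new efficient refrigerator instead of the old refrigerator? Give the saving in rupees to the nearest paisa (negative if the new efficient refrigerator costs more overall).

old refrigerator: ₹0.00 + (159/1000) kW × 10000 h × ₹6.8 = ₹0.00 + ₹10812 = ₹10812
new efficient refrigerator: ₹12540.53 + (67/1000) kW × 10000 h × ₹6.8 = ₹12540.53 + ₹4556 = ₹17096.53
Saving = ₹10812 − ₹17096.53 = −₹6284.53

-₹6284.53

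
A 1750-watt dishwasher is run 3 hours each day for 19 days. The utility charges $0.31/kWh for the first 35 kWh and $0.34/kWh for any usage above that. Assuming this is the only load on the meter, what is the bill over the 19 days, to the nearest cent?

$32.87

Runtime = 3 h/day × 19 days = 57 h
Energy = 1.75 kW × 57 h = 99.75 kWh
Tier 1 (0–35 kWh): 35 × $0.31 = $10.85
Above 35 kWh: 64.75 × $0.34 = $22.015
Bill = $32.87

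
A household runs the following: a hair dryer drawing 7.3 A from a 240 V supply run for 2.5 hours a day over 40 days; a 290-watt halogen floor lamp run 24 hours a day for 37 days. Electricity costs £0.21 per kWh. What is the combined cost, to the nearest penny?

£90.87

hair dryer: Power = 7.3 A × 240 V = 1752 W = 1.752 kW
hair dryer: Runtime = 2.5 h/day × 40 days = 100 h
hair dryer: 1.752 kW × 100 h = 175.2 kWh
halogen floor lamp: Runtime = 24 h × 37 = 888 h
halogen floor lamp: 0.29 kW × 888 h = 257.52 kWh
Total energy = 432.72 kWh
Cost = 432.72 × £0.21 = £90.87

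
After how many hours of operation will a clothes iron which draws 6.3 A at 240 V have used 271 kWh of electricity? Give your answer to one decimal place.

Power = 6.3 A × 240 V = 1512 W = 1.512 kW
Hours = 271 kWh ÷ 1.512 kW = 179.2 h

179.2 h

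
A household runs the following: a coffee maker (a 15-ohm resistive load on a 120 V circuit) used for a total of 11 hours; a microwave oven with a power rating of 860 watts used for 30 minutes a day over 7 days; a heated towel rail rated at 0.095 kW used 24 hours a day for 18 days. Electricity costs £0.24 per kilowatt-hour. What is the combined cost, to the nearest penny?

coffee maker: Power = V²/R = 120²/15 = 960 W = 0.96 kW
coffee maker: 0.96 kW × 11 h = 10.56 kWh
microwave oven: Runtime = 30 min × 7 = 210 min = 3.5 h
microwave oven: 0.86 kW × 3.5 h = 3.01 kWh
heated towel rail: Runtime = 24 h × 18 = 432 h
heated towel rail: 0.095 kW × 432 h = 41.04 kWh
Total energy = 54.61 kWh
Cost = 54.61 × £0.24 = £13.11

£13.11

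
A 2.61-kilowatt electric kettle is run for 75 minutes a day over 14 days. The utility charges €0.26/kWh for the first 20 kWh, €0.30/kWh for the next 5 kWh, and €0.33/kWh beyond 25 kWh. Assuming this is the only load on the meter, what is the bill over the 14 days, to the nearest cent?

Runtime = 75 min × 14 = 1050 min = 17.5 h
Energy = 2.61 kW × 17.5 h = 45.675 kWh
Tier 1 (0–20 kWh): 20 × €0.26 = €5.2
Tier 2 (20–25 kWh): 5 × €0.30 = €1.5
Above 25 kWh: 20.675 × €0.33 = €6.82275
Bill = €13.52

€13.52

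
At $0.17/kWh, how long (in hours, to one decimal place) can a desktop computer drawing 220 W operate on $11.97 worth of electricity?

320.1 h

Energy available = $11.97 ÷ $0.17/kWh = 70.4118 kWh
Hours = 70.4118 kWh ÷ 0.22 kW = 320.1 h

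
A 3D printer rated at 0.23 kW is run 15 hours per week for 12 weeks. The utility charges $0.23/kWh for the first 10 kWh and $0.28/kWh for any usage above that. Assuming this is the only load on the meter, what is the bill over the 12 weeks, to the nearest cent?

Runtime = 15 h/week × 12 weeks = 180 h
Energy = 0.23 kW × 180 h = 41.4 kWh
Tier 1 (0–10 kWh): 10 × $0.23 = $2.3
Above 10 kWh: 31.4 × $0.28 = $8.792
Bill = $11.09

$11.09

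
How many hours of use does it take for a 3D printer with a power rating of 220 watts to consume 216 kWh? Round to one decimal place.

Hours = 216 kWh ÷ 0.22 kW = 981.8 h

981.8 h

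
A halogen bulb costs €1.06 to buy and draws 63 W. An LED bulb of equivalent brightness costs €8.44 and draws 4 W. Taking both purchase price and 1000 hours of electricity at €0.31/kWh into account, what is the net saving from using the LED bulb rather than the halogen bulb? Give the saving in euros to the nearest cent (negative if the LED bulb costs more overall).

halogen bulb: €1.06 + (63/1000) kW × 1000 h × €0.31 = €1.06 + €19.53 = €20.59
LED bulb: €8.44 + (4/1000) kW × 1000 h × €0.31 = €8.44 + €1.24 = €9.68
Saving = €20.59 − €9.68 = €10.91

€10.91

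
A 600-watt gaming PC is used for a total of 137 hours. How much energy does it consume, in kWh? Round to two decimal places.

82.20 kWh

Energy = 0.6 kW × 137 h = 82.2 kWh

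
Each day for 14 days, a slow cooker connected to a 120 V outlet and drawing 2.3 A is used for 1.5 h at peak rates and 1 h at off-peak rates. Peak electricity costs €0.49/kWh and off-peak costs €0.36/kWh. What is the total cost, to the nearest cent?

Power = 2.3 A × 120 V = 276 W = 0.276 kW
Peak energy = 0.276 kW × 1.5 h × 14 = 5.796 kWh
Off-peak energy = 0.276 kW × 1 h × 14 = 3.864 kWh
Cost = 5.796 × €0.49 + 3.864 × €0.36 = €2.84004 + €1.39104 = €4.23

€4.23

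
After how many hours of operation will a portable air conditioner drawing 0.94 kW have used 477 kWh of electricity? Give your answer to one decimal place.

507.4 h

Hours = 477 kWh ÷ 0.94 kW = 507.4 h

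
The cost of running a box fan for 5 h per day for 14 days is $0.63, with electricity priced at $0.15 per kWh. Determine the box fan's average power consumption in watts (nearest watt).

Energy = $0.63 ÷ $0.15/kWh = 4.2 kWh
Runtime = 5 h/day × 14 days = 70 h
Power = 4.2 kWh ÷ 70 h = 0.06 kW = 60 W

60 W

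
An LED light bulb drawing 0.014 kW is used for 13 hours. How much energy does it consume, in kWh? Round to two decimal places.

Energy = 0.014 kW × 13 h = 0.182 kWh ≈ 0.18 kWh

0.18 kWh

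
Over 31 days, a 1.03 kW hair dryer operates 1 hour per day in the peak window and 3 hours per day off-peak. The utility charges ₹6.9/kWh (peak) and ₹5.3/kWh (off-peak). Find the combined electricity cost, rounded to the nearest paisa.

₹728.00

Peak energy = 1.03 kW × 1 h × 31 = 31.93 kWh
Off-peak energy = 1.03 kW × 3 h × 31 = 95.79 kWh
Cost = 31.93 × ₹6.9 + 95.79 × ₹5.3 = ₹220.317 + ₹507.687 = ₹728.00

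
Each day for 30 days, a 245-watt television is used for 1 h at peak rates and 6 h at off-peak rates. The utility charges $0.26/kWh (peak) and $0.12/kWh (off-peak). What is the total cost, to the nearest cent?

$7.20

Peak energy = 0.245 kW × 1 h × 30 = 7.35 kWh
Off-peak energy = 0.245 kW × 6 h × 30 = 44.1 kWh
Cost = 7.35 × $0.26 + 44.1 × $0.12 = $1.911 + $5.292 = $7.20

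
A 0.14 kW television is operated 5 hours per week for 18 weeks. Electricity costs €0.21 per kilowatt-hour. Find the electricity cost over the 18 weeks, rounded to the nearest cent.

€2.65

Runtime = 5 h/week × 18 weeks = 90 h
Energy = 0.14 kW × 90 h = 12.6 kWh
Cost = 12.6 kWh × €0.21/kWh = €2.65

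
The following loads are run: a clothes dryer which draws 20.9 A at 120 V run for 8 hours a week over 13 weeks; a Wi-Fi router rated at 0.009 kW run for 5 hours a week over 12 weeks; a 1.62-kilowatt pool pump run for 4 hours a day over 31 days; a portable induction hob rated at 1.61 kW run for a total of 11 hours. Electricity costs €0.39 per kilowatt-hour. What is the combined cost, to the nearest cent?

clothes dryer: Power = 20.9 A × 120 V = 2508 W = 2.508 kW
clothes dryer: Runtime = 8 h/week × 13 weeks = 104 h
clothes dryer: 2.508 kW × 104 h = 260.832 kWh
Wi-Fi router: Runtime = 5 h/week × 12 weeks = 60 h
Wi-Fi router: 0.009 kW × 60 h = 0.54 kWh
pool pump: Runtime = 4 h/day × 31 days = 124 h
pool pump: 1.62 kW × 124 h = 200.88 kWh
portable induction hob: 1.61 kW × 11 h = 17.71 kWh
Total energy = 479.962 kWh
Cost = 479.962 × €0.39 = €187.19

€187.19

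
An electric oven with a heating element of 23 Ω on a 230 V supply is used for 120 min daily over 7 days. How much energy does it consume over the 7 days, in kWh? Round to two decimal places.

Power = V²/R = 230²/23 = 2300 W = 2.3 kW
Runtime = 120 min × 7 = 840 min = 14 h
Energy = 2.3 kW × 14 h = 32.2 kWh

32.20 kWh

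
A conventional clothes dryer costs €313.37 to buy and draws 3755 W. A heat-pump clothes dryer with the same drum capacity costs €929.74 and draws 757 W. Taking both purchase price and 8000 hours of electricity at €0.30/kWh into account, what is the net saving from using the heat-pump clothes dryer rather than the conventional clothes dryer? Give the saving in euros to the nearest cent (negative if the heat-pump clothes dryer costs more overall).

conventional clothes dryer: €313.37 + (3755/1000) kW × 8000 h × €0.30 = €313.37 + €9012 = €9325.37
heat-pump clothes dryer: €929.74 + (757/1000) kW × 8000 h × €0.30 = €929.74 + €1816.8 = €2746.54
Saving = €9325.37 − €2746.54 = €6578.83

€6578.83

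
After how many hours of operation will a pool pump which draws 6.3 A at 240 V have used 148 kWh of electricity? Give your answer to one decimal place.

97.9 h

Power = 6.3 A × 240 V = 1512 W = 1.512 kW
Hours = 148 kWh ÷ 1.512 kW = 97.9 h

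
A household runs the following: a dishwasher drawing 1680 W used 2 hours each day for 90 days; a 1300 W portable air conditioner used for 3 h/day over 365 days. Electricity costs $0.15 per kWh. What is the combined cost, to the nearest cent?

$258.89

dishwasher: Runtime = 2 h/day × 90 days = 180 h
dishwasher: 1.68 kW × 180 h = 302.4 kWh
portable air conditioner: Runtime = 3 h/day × 365 days = 1095 h
portable air conditioner: 1.3 kW × 1095 h = 1423.5 kWh
Total energy = 1725.9 kWh
Cost = 1725.9 × $0.15 = $258.89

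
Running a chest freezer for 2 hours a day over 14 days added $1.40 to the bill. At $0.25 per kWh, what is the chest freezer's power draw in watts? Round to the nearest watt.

Energy = $1.40 ÷ $0.25/kWh = 5.6 kWh
Runtime = 2 h/day × 14 days = 28 h
Power = 5.6 kWh ÷ 28 h = 0.2 kW = 200 W

200 W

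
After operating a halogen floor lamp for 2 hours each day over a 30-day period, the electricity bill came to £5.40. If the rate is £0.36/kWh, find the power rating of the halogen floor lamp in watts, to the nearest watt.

250 W

Energy = £5.40 ÷ £0.36/kWh = 15 kWh
Runtime = 2 h/day × 30 days = 60 h
Power = 15 kWh ÷ 60 h = 0.25 kW = 250 W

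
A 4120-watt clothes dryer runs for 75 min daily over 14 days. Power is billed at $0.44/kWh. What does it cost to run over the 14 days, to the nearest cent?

$31.72

Runtime = 75 min × 14 = 1050 min = 17.5 h
Energy = 4.12 kW × 17.5 h = 72.1 kWh
Cost = 72.1 kWh × $0.44/kWh = $31.72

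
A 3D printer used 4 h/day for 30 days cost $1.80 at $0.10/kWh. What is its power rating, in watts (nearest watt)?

150 W

Energy = $1.80 ÷ $0.10/kWh = 18 kWh
Runtime = 4 h/day × 30 days = 120 h
Power = 18 kWh ÷ 120 h = 0.15 kW = 150 W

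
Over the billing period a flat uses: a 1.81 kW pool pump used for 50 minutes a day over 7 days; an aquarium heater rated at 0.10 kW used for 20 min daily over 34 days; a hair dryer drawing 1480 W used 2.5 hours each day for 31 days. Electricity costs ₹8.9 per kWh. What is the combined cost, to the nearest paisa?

pool pump: Runtime = 50 min × 7 = 350 min = 5.833333… h
pool pump: 1.81 kW × 5.833333… h = 10.558333… kWh
aquarium heater: Runtime = 20 min × 34 = 680 min = 11.333333… h
aquarium heater: 0.1 kW × 11.333333… h = 1.133333… kWh
hair dryer: Runtime = 2.5 h/day × 31 days = 77.5 h
hair dryer: 1.48 kW × 77.5 h = 114.7 kWh
Total energy = 126.391666… kWh
Cost = 126.391666… × ₹8.9 = ₹1124.89

₹1124.89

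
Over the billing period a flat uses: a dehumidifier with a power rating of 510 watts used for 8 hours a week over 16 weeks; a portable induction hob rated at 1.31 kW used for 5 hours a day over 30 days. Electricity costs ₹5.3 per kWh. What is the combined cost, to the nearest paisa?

dehumidifier: Runtime = 8 h/week × 16 weeks = 128 h
dehumidifier: 0.51 kW × 128 h = 65.28 kWh
portable induction hob: Runtime = 5 h/day × 30 days = 150 h
portable induction hob: 1.31 kW × 150 h = 196.5 kWh
Total energy = 261.78 kWh
Cost = 261.78 × ₹5.3 = ₹1387.43

₹1387.43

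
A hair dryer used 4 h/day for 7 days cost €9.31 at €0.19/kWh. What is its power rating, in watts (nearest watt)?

1750 W

Energy = €9.31 ÷ €0.19/kWh = 49 kWh
Runtime = 4 h/day × 7 days = 28 h
Power = 49 kWh ÷ 28 h = 1.75 kW = 1750 W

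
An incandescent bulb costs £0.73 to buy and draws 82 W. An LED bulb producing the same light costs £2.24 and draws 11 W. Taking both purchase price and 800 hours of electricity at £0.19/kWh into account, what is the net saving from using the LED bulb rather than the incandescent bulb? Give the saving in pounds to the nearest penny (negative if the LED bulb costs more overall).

incandescent bulb: £0.73 + (82/1000) kW × 800 h × £0.19 = £0.73 + £12.464 = £13.194
LED bulb: £2.24 + (11/1000) kW × 800 h × £0.19 = £2.24 + £1.672 = £3.912
Saving = £13.194 − £3.912 = £9.282 → £9.28

£9.28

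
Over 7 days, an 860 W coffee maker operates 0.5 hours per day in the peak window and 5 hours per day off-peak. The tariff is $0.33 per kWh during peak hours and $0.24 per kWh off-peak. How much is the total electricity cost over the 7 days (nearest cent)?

Peak energy = 0.86 kW × 0.5 h × 7 = 3.01 kWh
Off-peak energy = 0.86 kW × 5 h × 7 = 30.1 kWh
Cost = 3.01 × $0.33 + 30.1 × $0.24 = $0.9933 + $7.224 = $8.22

$8.22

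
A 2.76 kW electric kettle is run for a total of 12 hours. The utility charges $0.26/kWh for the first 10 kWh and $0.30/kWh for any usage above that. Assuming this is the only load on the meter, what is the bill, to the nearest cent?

Energy = 2.76 kW × 12 h = 33.12 kWh
Tier 1 (0–10 kWh): 10 × $0.26 = $2.6
Above 10 kWh: 23.12 × $0.30 = $6.936
Bill = $9.54

$9.54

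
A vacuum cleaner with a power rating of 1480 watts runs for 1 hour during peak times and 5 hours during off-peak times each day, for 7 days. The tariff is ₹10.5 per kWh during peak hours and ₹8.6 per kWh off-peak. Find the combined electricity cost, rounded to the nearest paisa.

₹554.26

Peak energy = 1.48 kW × 1 h × 7 = 10.36 kWh
Off-peak energy = 1.48 kW × 5 h × 7 = 51.8 kWh
Cost = 10.36 × ₹10.5 + 51.8 × ₹8.6 = ₹108.78 + ₹445.48 = ₹554.26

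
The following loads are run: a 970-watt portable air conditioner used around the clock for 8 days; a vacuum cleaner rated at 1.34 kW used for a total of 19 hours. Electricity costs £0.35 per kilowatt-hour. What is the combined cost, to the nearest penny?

£74.10

portable air conditioner: Runtime = 24 h × 8 = 192 h
portable air conditioner: 0.97 kW × 192 h = 186.24 kWh
vacuum cleaner: 1.34 kW × 19 h = 25.46 kWh
Total energy = 211.7 kWh
Cost = 211.7 × £0.35 = £74.10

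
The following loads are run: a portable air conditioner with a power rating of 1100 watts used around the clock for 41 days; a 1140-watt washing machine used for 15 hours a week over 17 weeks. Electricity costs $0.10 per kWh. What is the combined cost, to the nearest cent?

portable air conditioner: Runtime = 24 h × 41 = 984 h
portable air conditioner: 1.1 kW × 984 h = 1082.4 kWh
washing machine: Runtime = 15 h/week × 17 weeks = 255 h
washing machine: 1.14 kW × 255 h = 290.7 kWh
Total energy = 1373.1 kWh
Cost = 1373.1 × $0.10 = $137.31

$137.31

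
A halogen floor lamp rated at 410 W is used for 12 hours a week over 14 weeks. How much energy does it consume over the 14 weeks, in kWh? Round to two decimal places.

68.88 kWh

Runtime = 12 h/week × 14 weeks = 168 h
Energy = 0.41 kW × 168 h = 68.88 kWh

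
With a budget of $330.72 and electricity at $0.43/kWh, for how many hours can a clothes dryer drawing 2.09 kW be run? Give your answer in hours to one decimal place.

Energy available = $330.72 ÷ $0.43/kWh = 769.1163 kWh
Hours = 769.1163 kWh ÷ 2.09 kW = 368.0 h

368.0 h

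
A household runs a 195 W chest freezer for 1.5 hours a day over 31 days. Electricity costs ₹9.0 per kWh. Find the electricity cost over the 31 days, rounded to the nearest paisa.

Runtime = 1.5 h/day × 31 days = 46.5 h
Energy = 0.195 kW × 46.5 h = 9.0675 kWh
Cost = 9.0675 kWh × ₹9.0/kWh = ₹81.61

₹81.61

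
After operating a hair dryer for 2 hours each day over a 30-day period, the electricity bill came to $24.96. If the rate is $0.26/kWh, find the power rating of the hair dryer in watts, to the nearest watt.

Energy = $24.96 ÷ $0.26/kWh = 96 kWh
Runtime = 2 h/day × 30 days = 60 h
Power = 96 kWh ÷ 60 h = 1.6 kW = 1600 W

1600 W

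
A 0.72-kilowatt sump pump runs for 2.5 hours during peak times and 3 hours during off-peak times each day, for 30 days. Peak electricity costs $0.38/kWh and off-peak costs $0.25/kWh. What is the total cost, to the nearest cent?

$36.72

Peak energy = 0.72 kW × 2.5 h × 30 = 54 kWh
Off-peak energy = 0.72 kW × 3 h × 30 = 64.8 kWh
Cost = 54 × $0.38 + 64.8 × $0.25 = $20.52 + $16.2 = $36.72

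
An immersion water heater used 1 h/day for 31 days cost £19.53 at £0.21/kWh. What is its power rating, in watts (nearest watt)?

3000 W

Energy = £19.53 ÷ £0.21/kWh = 93 kWh
Runtime = 1 h/day × 31 days = 31 h
Power = 93 kWh ÷ 31 h = 3 kW = 3000 W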